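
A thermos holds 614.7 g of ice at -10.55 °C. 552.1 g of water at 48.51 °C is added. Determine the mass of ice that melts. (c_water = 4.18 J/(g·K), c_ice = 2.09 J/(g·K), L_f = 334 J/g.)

Heat available from the water dropping to 0 °C: 552.1×4.18×48.51 = 111950 J.
Of that, 614.7×2.09×10.55 = 13554 J goes to bring the ice to 0 °C, leaving 98396 J.
To melt every bit of ice: 614.7×334 = 205310 J.
Since 98396 < 205310 J, not all the ice melts; equilibrium is at 0 °C.
Mass melted = 98396/334 ≈ 294.6 g.

m_melted ≈ 295 g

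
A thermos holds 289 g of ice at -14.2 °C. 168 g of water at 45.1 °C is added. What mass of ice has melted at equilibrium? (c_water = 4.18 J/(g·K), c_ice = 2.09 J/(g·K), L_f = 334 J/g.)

m_melted ≈ 69.1 g

Heat available from the water dropping to 0 °C: 168·4.18·45.1 = 31671 J.
Of that, 289·2.09·14.2 = 8576.9 J goes to bring the ice to 0 °C, leaving 23094 J.
To melt every bit of ice: 289·334 = 96526 J.
23094 J < 96526 J, so only part of the ice melts and the system sits at 0 °C.
m_melt = 23094 / L_f = 69.14 g.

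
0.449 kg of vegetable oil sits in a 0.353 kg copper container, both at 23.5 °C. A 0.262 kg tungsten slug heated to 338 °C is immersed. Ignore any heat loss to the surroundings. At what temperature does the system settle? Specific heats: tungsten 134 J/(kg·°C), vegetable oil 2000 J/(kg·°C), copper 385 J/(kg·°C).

Setting the total heat transfer to zero:
0.262·134·(T − 338) + 0.449·2000·(T − 23.5) + 0.353·385·(T − 23.5) = 0
35.11(T − 338) + 898(T − 23.5) + 135.91(T − 23.5) = 0
(35.11 + 898 + 135.91) T = 35.11·338 + 898·23.5 + 135.91·23.5
T = 36163 / 1069 = 33.8 °C

T_f ≈ 33.8 °C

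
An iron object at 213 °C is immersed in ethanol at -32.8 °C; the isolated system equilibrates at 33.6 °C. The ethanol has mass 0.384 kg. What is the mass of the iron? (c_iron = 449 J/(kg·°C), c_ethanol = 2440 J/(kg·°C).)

m ≈ 0.772 kg

|Q_iron| = |Q_ethanol|:
m×449×(213 − 33.6) = 0.384×2440×(33.6 − (-32.8))
80551 m = 62214  ⇒  m ≈ 0.7724 kg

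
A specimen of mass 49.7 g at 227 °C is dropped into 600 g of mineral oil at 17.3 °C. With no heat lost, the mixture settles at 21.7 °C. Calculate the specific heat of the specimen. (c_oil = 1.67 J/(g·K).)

Setting the total heat transfer to zero:
49.7×c×(21.7 − 227) + 600×1.67×(21.7 − 17.3) = 0
-10203 c = -4408.8
c = -4408.8/-10203 ≈ 0.4321 J/(g·K)

c ≈ 0.432 J/(g·K)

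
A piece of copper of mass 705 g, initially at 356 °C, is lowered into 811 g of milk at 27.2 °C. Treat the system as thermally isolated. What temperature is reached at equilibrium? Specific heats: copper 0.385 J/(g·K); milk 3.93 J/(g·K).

T_f ≈ 53.0 °C

Heat gained plus heat lost sum to zero:
705·0.385·(T − 356) + 811·3.93·(T − 27.2) = 0
271.43(T − 356) + 3187.2(T − 27.2) = 0
(271.43 + 3187.2) T = 271.43·356 + 3187.2·27.2
T = 183320/3458.7 ≈ 53.00 °C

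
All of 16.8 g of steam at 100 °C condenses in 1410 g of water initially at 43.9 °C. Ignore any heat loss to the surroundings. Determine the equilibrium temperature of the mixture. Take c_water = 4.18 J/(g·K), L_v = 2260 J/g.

T_f ≈ 50.9 °C

Conservation of energy gives ΣQ = 0:
condense steam: −16.8×2260 = −37968; condensate cools 100→T: 16.8×4.18×(T − 100) = 70.22(T − 100); original water: 5893.8(T − 43.9)
5964 T = 37968 + 7022.4 + 258738 = 303728
T ≈ 50.93 °C (< 100 °C, so full condensation is consistent).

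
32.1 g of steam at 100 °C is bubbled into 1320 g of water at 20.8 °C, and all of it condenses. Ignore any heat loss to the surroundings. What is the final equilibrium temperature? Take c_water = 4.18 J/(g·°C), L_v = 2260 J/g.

T_f ≈ 35.5 °C

Setting the total heat transfer to zero:
condense steam: −32.1×2260 = −72546
  condensate cools 100→T: 32.1×4.18×(T − 100) = 134.18(T − 100)
  original water: 5517.6(T − 20.8)
5651.8 T = 72546 + 13418 + 114766 = 200730
T ≈ 35.52 °C — below 100 °C, confirming all the steam condensed.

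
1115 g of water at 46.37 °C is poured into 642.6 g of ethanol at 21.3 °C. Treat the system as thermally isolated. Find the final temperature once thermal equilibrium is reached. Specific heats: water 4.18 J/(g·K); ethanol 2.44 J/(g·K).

Setting the total heat transfer to zero:
1115×4.18×(T − 46.37) + 642.6×2.44×(T − 21.3) = 0
(4660.7 + 1567.9) T = 4660.7×46.37 + 1567.9×21.3
T ≈ 40.06 °C

T_f ≈ 40.1 °C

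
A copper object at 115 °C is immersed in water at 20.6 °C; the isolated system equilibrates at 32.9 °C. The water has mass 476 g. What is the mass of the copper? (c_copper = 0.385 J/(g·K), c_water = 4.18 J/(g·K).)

|Q_copper| = |Q_water|:
m·0.385·(115 − 32.9) = 476·4.18·(32.9 − 20.6)
31.61 m = 24473  ⇒  m ≈ 774.3 g

m ≈ 774 g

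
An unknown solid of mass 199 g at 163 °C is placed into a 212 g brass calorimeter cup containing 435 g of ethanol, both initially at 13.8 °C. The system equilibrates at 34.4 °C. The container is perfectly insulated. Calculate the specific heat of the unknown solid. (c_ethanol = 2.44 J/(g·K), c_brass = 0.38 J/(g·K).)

c ≈ 0.919 J/(g·K)

Let T be the final temperature. ΣQ_i = 0:
199·c·(34.4 − 163) + 435·2.44·(34.4 − 13.8) + 212·0.38·(34.4 − 13.8) = 0
-25591 c = -23524
c = -23524/-25591 ≈ 0.9192 J/(g·K)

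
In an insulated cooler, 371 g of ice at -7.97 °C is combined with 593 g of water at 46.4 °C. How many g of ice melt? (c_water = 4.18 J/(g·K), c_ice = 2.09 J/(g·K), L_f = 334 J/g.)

m_melted ≈ 326 g

Cooling the water to 0 °C releases 593×4.18×46.4 = 115014 J.
Of that, 371×2.09×7.97 = 6179.9 J goes to bring the ice to 0 °C, leaving 108834 J.
Fully melting the ice requires m_ice L_f = 371×334 = 123914 J.
Since 108834 < 123914 J, not all the ice melts; equilibrium is at 0 °C.
Mass melted = 108834/334 ≈ 325.8 g.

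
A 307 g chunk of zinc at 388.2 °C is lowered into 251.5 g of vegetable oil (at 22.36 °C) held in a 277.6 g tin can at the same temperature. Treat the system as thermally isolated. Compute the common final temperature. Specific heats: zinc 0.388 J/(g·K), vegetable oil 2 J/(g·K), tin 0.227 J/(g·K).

Taking heat into each body as positive, Σ m c ΔT = 0:
307·0.388·(T − 388.2) + 251.5·2·(T − 22.36) + 277.6·0.227·(T − 22.36) = 0
119.12(T − 388.2) + 503(T − 22.36) + 63.02(T − 22.36) = 0
(119.12 + 503 + 63.02) T = 119.12·388.2 + 503·22.36 + 63.02·22.36
T = 58897/685.13 ≈ 85.96 °C

T_f ≈ 86.0 °C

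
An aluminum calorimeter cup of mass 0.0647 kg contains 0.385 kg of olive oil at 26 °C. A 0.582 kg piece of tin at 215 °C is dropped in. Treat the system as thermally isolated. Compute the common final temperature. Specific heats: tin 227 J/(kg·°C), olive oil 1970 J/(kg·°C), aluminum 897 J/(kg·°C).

T_f ≈ 52.3 °C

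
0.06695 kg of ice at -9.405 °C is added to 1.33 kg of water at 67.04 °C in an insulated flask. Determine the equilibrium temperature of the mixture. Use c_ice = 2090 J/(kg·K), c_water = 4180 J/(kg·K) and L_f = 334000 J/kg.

T_f ≈ 59.8 °C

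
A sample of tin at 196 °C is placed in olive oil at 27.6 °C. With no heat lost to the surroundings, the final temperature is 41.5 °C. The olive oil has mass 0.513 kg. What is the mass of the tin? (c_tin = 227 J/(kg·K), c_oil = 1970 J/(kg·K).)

m ≈ 0.401 kg

Conservation of energy gives ΣQ = 0:
m×227×(41.5 − 196) + 0.513×1970×(41.5 − 27.6) = 0
-35072 m = -14047
m = -14047/-35072 ≈ 0.4005 kg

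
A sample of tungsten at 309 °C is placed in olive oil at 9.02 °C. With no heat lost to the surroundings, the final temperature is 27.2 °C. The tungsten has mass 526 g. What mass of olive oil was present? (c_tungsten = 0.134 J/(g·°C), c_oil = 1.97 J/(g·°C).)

m ≈ 555 g

Net heat exchanged in the isolated system is zero:
526·0.134·(27.2 − 309) + m·1.97·(27.2 − 9.02) = 0
35.81 m = 19862
m = 19862/35.81 ≈ 554.6 g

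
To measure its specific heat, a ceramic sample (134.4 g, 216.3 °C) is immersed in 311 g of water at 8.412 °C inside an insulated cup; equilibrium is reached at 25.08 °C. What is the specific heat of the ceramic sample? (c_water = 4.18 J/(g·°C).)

c ≈ 0.843 J/(g·°C)

m_s c (T_s − T_f) = m_water c_water (T_f − T_0):
134.4×c×(216.3 − 25.08) = 311×4.18×(25.08 − 8.412)
25700 c = 21668  ⇒  c ≈ 0.8431 J/(g·°C)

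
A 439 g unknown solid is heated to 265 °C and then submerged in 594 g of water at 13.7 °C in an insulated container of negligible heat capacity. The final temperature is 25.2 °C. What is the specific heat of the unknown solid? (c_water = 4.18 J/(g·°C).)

m_s c (T_s − T_f) = m_water c_water (T_f − T_0):
439·c·(265 − 25.2) = 594·4.18·(25.2 − 13.7)
105272 c = 28554  ⇒  c ≈ 0.2712 J/(g·°C)

c ≈ 0.271 J/(g·°C)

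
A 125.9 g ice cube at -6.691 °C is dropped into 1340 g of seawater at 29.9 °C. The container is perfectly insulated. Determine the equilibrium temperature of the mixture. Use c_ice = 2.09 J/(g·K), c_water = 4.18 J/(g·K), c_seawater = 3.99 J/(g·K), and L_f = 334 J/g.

Let T be the final temperature. ΣQ_i = 0:
warm ice to 0 °C: 125.9×2.09×(0 − (-6.691)) = 1760.6
  melt ice: 125.9×334 = 42051
  meltwater 0→T: 125.9×4.18×T = 526.26 T
  seawater: 5346.6(T − 29.9)
5872.9 T = 159863 − 43811 = 116052
T ≈ 19.76 °C (positive, so assuming full melt was valid).

T_f ≈ 19.8 °C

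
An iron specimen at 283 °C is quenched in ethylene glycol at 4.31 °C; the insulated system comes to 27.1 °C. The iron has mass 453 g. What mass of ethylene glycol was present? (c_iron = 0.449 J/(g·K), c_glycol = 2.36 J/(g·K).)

Heat lost by the iron = heat gained by the glycol:
453·0.449·(283 − 27.1) = m·2.36·(27.1 − 4.31)
53.78 m = 52049  ⇒  m ≈ 967.7 g

m ≈ 968 g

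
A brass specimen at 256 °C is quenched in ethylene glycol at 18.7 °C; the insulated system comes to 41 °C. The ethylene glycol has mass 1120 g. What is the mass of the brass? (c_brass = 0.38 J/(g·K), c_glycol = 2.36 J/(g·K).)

|Q_brass| = |Q_glycol|:
m×0.38×(256 − 41) = 1120×2.36×(41 − 18.7)
81.7 m = 58943  ⇒  m ≈ 721.5 g

m ≈ 721 g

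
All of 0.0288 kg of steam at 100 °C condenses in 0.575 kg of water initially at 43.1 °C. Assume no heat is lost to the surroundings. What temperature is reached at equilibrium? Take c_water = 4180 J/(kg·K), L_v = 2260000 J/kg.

Setting the total heat transfer to zero:
steam→water at 100 °C releases m L_v = 0.0288×2260000 = 65088; condensed water 100 °C→T: 120.38(T − 100); original water: 2403.5(T − 43.1)
2523.9 T = 65088 + 12038 + 103591 = 180717
T ≈ 71.60 °C, under the boiling point, so the assumption holds.

T_f ≈ 71.6 °C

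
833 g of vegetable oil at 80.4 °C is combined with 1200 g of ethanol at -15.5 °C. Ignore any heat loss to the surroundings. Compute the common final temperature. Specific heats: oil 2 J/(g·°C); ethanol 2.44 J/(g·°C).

Net heat exchanged in the isolated system is zero:
833*2*(T − 80.4) + 1200*2.44*(T − (-15.5)) = 0
1666(T − 80.4) + 2928(T − (-15.5)) = 0
4594 T = 88562
T = 88562 / 4594 = 19.3 °C

T_f ≈ 19.3 °C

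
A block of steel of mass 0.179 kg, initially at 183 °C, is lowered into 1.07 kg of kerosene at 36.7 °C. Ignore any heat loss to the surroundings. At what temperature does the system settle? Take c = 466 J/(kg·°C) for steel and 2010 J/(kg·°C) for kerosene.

T_f ≈ 42.2 °C

Energy conservation, ΣQ = 0:
0.179·466·(T − 183) + 1.07·2010·(T − 36.7) = 0
83.41(T − 183) + 2150.7(T − 36.7) = 0
2234.1 T = 94195
T = 94195 / 2234.1 = 42.2 °C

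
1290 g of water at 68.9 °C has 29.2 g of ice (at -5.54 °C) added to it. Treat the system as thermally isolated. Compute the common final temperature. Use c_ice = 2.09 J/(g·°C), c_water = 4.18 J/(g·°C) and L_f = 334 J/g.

T_f ≈ 65.5 °C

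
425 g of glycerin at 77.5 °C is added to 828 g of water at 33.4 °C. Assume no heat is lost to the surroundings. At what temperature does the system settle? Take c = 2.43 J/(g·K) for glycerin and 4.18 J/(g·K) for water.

T_f ≈ 43.5 °C

T_f is the heat-capacity-weighted average of the initial temperatures:
T_f = (1032.8·77.5 + 3461·33.4) / (1032.8 + 3461)
    = 195637 / 4493.8 ≈ 43.53 °C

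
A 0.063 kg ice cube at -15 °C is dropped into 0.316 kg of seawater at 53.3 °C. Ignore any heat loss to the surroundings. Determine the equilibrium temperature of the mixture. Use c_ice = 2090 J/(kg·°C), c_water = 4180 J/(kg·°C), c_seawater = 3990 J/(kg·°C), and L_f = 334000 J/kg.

T_f ≈ 29.0 °C

Let T be the final temperature. ΣQ_i = 0:
ice -15→0 °C: 0.063×2090×15 = 1975
  latent heat to melt: 0.063×334000 = 21042
  meltwater 0→T: 0.063×4180×T = 263.34 T
  seawater: 1260.8(T − 53.3)
1524.2 T = 67203 − 23017 = 44186
T ≈ 28.99 °C. Since T > 0 °C, the all-ice-melts assumption holds.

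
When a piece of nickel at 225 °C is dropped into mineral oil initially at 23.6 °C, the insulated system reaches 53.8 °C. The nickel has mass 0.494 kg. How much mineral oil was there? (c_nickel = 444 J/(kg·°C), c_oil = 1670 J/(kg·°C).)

m ≈ 0.745 kg

Let T be the final temperature. ΣQ_i = 0:
0.494·444·(53.8 − 225) + m·1670·(53.8 − 23.6) = 0
50434 m = 37550
m = 37550/50434 ≈ 0.7445 kg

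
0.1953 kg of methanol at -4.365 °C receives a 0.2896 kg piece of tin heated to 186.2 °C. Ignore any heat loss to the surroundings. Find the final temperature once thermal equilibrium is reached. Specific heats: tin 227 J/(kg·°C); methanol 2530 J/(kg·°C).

T_f ≈ 18.0 °C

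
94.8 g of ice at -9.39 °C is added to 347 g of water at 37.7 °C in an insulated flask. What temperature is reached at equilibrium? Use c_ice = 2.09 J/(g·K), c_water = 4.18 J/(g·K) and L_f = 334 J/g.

T_f ≈ 11.5 °C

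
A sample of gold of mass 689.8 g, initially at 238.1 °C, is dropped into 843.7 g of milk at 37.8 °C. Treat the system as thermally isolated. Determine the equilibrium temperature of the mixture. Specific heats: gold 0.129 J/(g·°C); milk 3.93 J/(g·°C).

|Q_gold| = |Q_milk|:
689.8·0.129·(238.1 − T) = 843.7·3.93·(T − 37.8)
88.98(238.1 − T) = 3315.7(T − 37.8)
3404.7 T = 146522  ⇒  T ≈ 43.03 °C

T_f ≈ 43.0 °C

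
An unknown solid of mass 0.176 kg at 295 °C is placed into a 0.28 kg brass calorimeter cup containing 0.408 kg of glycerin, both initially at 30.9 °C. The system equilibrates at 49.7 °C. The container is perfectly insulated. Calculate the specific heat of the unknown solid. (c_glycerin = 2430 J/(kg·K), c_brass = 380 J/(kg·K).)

c ≈ 478 J/(kg·K)

Conservation of energy gives ΣQ = 0:
0.176×c×(49.7 − 295) + 0.408×2430×(49.7 − 30.9) + 0.28×380×(49.7 − 30.9) = 0
-43.17 c = -20639
c = -20639/-43.17 ≈ 478.1 J/(kg·K)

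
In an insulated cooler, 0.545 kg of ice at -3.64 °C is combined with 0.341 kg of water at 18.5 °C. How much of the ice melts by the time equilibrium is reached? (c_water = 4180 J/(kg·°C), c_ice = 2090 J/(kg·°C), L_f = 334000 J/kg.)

Heat available from the water dropping to 0 °C: 0.341×4180×18.5 = 26370 J.
Of that, 0.545×2090×3.64 = 4146.1 J goes to bring the ice to 0 °C, leaving 22223 J.
To melt every bit of ice: 0.545×334000 = 182030 J.
Since 22223 < 182030 J, not all the ice melts; equilibrium is at 0 °C.
m_melt = 22223 / L_f = 0.06654 kg.

m_melted ≈ 0.0665 kg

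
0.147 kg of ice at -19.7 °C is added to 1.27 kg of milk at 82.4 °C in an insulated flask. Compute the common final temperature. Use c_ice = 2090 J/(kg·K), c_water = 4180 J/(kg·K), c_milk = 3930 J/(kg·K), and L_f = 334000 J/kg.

Conservation of energy gives ΣQ = 0:
ice -19.7→0 °C: 0.147·2090·19.7 = 6052.4; melt ice: 0.147·334000 = 49098; meltwater 0→T: 0.147·4180·T = 614.46 T; milk: 4991.1(T − 82.4)
5605.6 T = 411267 − 55150 = 356116
T ≈ 63.53 °C — above 0 °C, consistent with complete melting.

T_f ≈ 63.5 °C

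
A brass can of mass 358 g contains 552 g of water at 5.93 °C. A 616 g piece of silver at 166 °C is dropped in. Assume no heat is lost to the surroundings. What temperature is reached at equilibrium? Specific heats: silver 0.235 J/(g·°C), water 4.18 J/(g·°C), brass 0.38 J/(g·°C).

Let T be the final temperature. ΣQ_i = 0:
616*0.235*(T − 166) + 552*4.18*(T − 5.93) + 358*0.38*(T − 5.93) = 0
144.76(T − 166) + 2307.4(T − 5.93) + 136.04(T − 5.93) = 0
(144.76 + 2307.4 + 136.04) T = 144.76*166 + 2307.4*5.93 + 136.04*5.93
T = 38520 / 2588.2 = 14.9 °C

T_f ≈ 14.9 °C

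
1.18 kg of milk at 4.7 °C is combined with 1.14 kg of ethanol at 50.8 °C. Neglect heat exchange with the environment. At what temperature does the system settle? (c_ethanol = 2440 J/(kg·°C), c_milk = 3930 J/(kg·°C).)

|Q_ethanol| = |Q_milk|:
1.14*2440*(50.8 − T) = 1.18*3930*(T − 4.7)
2781.6(50.8 − T) = 4637.4(T − 4.7)
7419 T = 163101  ⇒  T ≈ 21.98 °C

T_f ≈ 22.0 °C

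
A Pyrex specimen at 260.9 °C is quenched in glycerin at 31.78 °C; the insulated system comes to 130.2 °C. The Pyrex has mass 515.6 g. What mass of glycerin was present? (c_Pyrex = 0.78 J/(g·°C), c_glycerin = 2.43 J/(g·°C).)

m ≈ 220 g

Taking heat into each body as positive, Σ m c ΔT = 0:
515.6·0.78·(130.2 − 260.9) + m·2.43·(130.2 − 31.78) = 0
239.16 m = 52563
m = 52563/239.16 ≈ 219.8 g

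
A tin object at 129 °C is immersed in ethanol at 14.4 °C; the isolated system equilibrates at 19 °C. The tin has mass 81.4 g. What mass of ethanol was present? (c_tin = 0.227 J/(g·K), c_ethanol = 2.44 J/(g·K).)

m ≈ 181 g

Heat lost by the tin = heat gained by the ethanol:
81.4×0.227×(129 − 19) = m×2.44×(19 − 14.4)
11.22 m = 2032.6  ⇒  m ≈ 181.1 g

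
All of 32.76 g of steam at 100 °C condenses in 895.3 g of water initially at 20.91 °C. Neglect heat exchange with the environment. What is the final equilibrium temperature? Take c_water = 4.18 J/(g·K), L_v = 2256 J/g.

T_f ≈ 42.8 °C

Energy conservation, ΣQ = 0:
latent heat released on condensation: 32.76×2256 = 73907; condensate cools 100→T: 32.76×4.18×(T − 100) = 136.94(T − 100); original water: 3742.4(T − 20.91)
3879.3 T = 73907 + 13694 + 78253 = 165853
T ≈ 42.75 °C — below 100 °C, confirming all the steam condensed.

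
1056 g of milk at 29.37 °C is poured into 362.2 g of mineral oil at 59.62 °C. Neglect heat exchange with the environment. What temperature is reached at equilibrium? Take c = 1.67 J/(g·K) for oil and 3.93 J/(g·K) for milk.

Setting the total heat transfer to zero:
362.2·1.67·(T − 59.62) + 1056·3.93·(T − 29.37) = 0
(604.87 + 4150.1) T = 604.87·59.62 + 4150.1·29.37
T = 157950 / 4755 = 33.2 °C

T_f ≈ 33.2 °C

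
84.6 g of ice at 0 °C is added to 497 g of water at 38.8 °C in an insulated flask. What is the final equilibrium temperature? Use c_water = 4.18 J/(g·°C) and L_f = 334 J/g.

T_f ≈ 21.5 °C

Energy balance with sensible and latent terms:
fusion: m_ice L_f = 84.6·334 = 28256; meltwater 0→T: 84.6·4.18·T = 353.63 T; water cools: 497·4.18·(T − 38.8) = 2077.5(T − 38.8)
2431.1 T = 80605 − 28256 = 52349
T ≈ 21.53 °C (positive, so assuming full melt was valid).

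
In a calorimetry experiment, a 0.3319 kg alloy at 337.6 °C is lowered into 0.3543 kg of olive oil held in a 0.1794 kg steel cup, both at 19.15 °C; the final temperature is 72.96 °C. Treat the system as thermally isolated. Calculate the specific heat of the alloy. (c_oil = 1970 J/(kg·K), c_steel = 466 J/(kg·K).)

c ≈ 479 J/(kg·K)

Taking heat into each body as positive, Σ m c ΔT = 0:
0.3319·c·(72.96 − 337.6) + 0.3543·1970·(72.96 − 19.15) + 0.1794·466·(72.96 − 19.15) = 0
-87.83 c = -42056
c = -42056/-87.83 ≈ 478.8 J/(kg·K)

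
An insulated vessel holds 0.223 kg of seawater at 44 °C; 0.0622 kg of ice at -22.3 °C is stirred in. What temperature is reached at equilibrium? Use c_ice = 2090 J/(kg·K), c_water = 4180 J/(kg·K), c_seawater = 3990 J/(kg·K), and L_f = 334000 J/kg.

Net heat exchanged in the isolated system is zero:
warm ice to 0 °C: 0.0622×2090×(0 − (-22.3)) = 2899; melt ice: 0.0622×334000 = 20775; meltwater 0→T: 0.0622×4180×T = 260 T; seawater: 889.77(T − 44)
1149.8 T = 39150 − 23674 = 15476
T ≈ 13.46 °C (positive, so assuming full melt was valid).

T_f ≈ 13.5 °C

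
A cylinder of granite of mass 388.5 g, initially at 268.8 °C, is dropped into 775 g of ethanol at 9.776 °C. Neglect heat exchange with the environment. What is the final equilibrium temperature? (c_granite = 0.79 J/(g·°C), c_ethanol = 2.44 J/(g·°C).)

T_f ≈ 45.9 °C

Conservation of energy gives ΣQ = 0:
388.5*0.79*(T − 268.8) + 775*2.44*(T − 9.776) = 0
2197.9 T = 100985
T = 100985/2197.9 ≈ 45.95 °C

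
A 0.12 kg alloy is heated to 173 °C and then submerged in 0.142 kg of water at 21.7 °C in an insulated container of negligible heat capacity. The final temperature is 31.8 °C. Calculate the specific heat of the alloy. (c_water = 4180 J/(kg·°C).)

Heat lost by the alloy = heat gained by the water:
0.12·c·(173 − 31.8) = 0.142·4180·(31.8 − 21.7)
16.94 c = 5995  ⇒  c ≈ 353.8 J/(kg·°C)

c ≈ 354 J/(kg·°C)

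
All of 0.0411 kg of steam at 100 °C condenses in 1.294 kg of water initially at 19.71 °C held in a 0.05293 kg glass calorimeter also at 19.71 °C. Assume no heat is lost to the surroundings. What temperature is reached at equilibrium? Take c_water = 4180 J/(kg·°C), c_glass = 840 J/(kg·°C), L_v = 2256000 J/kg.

Energy balance with sensible and latent terms:
latent heat released on condensation: 0.0411·2256000 = 92722
  condensed water 100 °C→T: 171.8(T − 100)
  original water: 5408.9(T − 19.71)
  cup: 44.46(T − 19.71)
5625.2 T = 92722 + 17180 + 107486 = 217388
T ≈ 38.65 °C — below 100 °C, confirming all the steam condensed.

T_f ≈ 38.6 °C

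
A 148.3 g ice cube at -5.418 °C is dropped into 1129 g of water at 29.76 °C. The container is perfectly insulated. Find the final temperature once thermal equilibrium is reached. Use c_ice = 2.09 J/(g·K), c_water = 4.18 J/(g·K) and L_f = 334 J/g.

Setting the total heat transfer to zero:
ice -5.418→0 °C: 148.3×2.09×5.418 = 1679.3
  melt ice: 148.3×334 = 49532
  warm the meltwater: 619.89 T
  water cools: 1129×4.18×(T − 29.76) = 4719.2(T − 29.76)
5339.1 T = 140444 − 51211 = 89232
T ≈ 16.71 °C. Since T > 0 °C, the all-ice-melts assumption holds.

T_f ≈ 16.7 °C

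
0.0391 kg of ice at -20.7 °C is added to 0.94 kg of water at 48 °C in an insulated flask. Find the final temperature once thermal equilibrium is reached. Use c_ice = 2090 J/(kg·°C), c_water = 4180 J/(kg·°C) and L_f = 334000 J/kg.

Energy conservation, ΣQ = 0:
warm ice to 0 °C: 0.0391×2090×(0 − (-20.7)) = 1691.6; melt ice: 0.0391×334000 = 13059; warm the meltwater: 163.44 T; water cools: 0.94×4180×(T − 48) = 3929.2(T − 48)
4092.6 T = 188602 − 14751 = 173851
T ≈ 42.48 °C. Since T > 0 °C, the all-ice-melts assumption holds.

T_f ≈ 42.5 °C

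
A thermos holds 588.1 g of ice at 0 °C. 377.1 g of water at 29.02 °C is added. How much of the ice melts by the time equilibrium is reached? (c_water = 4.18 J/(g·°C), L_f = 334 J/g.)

Cooling the water to 0 °C releases 377.1·4.18·29.02 = 45744 J.
Melting all 588.1 g of ice would need 588.1·334 = 196425 J.
That's not enough to melt it all — equilibrium is at 0 °C with ice remaining.
m_melted·334 = 45744  ⇒  m_melted ≈ 137 g.

m_melted ≈ 137 g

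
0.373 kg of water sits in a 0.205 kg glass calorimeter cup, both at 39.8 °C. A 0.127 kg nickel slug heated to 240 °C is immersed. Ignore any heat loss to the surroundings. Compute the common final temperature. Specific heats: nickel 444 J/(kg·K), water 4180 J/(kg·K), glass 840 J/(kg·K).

T_f ≈ 46.1 °C

Taking heat into each body as positive, Σ m c ΔT = 0:
0.127*444*(T − 240) + 0.373*4180*(T − 39.8) + 0.205*840*(T − 39.8) = 0
(56.39 + 1559.1 + 172.2) T = 56.39*240 + 1559.1*39.8 + 172.2*39.8
T = 82440 / 1787.7 = 46.1 °C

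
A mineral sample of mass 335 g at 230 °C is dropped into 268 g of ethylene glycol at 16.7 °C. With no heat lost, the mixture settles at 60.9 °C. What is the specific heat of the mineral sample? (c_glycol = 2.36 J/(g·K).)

Net heat exchanged in the isolated system is zero:
335·c·(60.9 − 230) + 268·2.36·(60.9 − 16.7) = 0
-56648 c = -27956
c = -27956/-56648 ≈ 0.4935 J/(g·K)

c ≈ 0.493 J/(g·K)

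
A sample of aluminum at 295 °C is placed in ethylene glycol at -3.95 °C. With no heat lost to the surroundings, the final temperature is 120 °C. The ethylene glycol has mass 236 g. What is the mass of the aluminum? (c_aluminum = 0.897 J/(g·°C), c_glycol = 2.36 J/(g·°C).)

|Q_aluminum| = |Q_glycol|:
m×0.897×(295 − 120) = 236×2.36×(120 − (-3.95))
156.97 m = 69035  ⇒  m ≈ 439.8 g

m ≈ 440 g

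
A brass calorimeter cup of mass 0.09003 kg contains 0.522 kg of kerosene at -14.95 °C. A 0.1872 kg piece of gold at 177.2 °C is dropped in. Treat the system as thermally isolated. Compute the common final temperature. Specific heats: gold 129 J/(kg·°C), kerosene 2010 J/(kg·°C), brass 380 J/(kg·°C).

T_f ≈ -10.8 °C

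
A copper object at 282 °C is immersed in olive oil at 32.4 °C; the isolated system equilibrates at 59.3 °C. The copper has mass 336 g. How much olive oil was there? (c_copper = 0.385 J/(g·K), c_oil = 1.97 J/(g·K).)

m ≈ 544 g

Let T be the final temperature. ΣQ_i = 0:
336·0.385·(59.3 − 282) + m·1.97·(59.3 − 32.4) = 0
52.99 m = 28808
m = 28808/52.99 ≈ 543.6 g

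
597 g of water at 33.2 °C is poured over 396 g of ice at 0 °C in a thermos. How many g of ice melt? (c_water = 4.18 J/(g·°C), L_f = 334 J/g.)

m_melted ≈ 248 g

Cooling the water to 0 °C releases 597·4.18·33.2 = 82849 J.
Fully melting the ice requires m_ice L_f = 396·334 = 132264 J.
That's not enough to melt it all — equilibrium is at 0 °C with ice remaining.
m_melt = 82849 / L_f = 248.1 g.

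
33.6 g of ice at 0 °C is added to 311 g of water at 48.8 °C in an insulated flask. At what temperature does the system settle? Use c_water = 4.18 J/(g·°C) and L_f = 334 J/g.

Taking heat into each body as positive, Σ m c ΔT = 0:
melt ice: 33.6·334 = 11222; warm the meltwater: 140.45 T; water cools: 311·4.18·(T − 48.8) = 1300(T − 48.8)
1440.4 T = 63439 − 11222 = 52217
T ≈ 36.25 °C (positive, so assuming full melt was valid).

T_f ≈ 36.3 °C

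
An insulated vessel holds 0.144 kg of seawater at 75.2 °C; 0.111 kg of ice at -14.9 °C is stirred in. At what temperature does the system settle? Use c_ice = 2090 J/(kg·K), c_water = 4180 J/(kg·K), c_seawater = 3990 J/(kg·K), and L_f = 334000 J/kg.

T_f ≈ 2.6 °C

Taking heat into each body as positive, Σ m c ΔT = 0:
warm ice to 0 °C: 0.111×2090×(0 − (-14.9)) = 3456.7; fusion: m_ice L_f = 0.111×334000 = 37074; warm the meltwater: 463.98 T; seawater cools: 0.144×3990×(T − 75.2) = 574.56(T − 75.2)
1038.5 T = 43207 − 40531 = 2676.3
T ≈ 2.58 °C (positive, so assuming full melt was valid).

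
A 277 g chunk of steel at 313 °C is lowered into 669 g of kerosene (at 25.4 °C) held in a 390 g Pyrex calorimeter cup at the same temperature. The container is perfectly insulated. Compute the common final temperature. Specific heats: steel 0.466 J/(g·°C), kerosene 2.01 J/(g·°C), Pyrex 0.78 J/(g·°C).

Setting the total heat transfer to zero:
277*0.466*(T − 313) + 669*2.01*(T − 25.4) + 390*0.78*(T − 25.4) = 0
(129.08 + 1344.7 + 304.2) T = 129.08*313 + 1344.7*25.4 + 304.2*25.4
T = 82284 / 1778 = 46.3 °C

T_f ≈ 46.3 °C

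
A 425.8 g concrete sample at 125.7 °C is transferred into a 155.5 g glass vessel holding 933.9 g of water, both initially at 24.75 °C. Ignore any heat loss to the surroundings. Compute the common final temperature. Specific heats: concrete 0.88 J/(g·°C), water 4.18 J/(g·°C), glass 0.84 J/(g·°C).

T_f = Σ m_i c_i T_i / Σ m_i c_i:
T_f = (374.7*125.7 + 3903.7*24.75 + 130.62*24.75) / (374.7 + 3903.7 + 130.62)
    = 146950 / 4409 ≈ 33.33 °C

T_f ≈ 33.3 °C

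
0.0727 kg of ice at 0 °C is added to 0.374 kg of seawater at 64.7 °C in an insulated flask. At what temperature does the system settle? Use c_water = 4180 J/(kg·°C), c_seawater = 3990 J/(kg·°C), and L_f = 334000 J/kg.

T_f ≈ 40.2 °C

Let T be the final temperature. ΣQ_i = 0:
latent heat to melt: 0.0727×334000 = 24282; warm the meltwater: 303.89 T; seawater cools: 0.374×3990×(T − 64.7) = 1492.3(T − 64.7)
1796.1 T = 96549 − 24282 = 72267
T ≈ 40.23 °C — above 0 °C, consistent with complete melting.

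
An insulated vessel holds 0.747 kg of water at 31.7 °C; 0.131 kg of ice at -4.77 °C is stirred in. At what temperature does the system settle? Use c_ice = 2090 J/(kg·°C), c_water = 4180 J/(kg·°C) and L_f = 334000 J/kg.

Let T be the final temperature. ΣQ_i = 0:
ice -4.77→0 °C: 0.131·2090·4.77 = 1306
  fusion: m_ice L_f = 0.131·334000 = 43754
  warm the meltwater: 547.58 T
  water cools: 0.747·4180·(T − 31.7) = 3122.5(T − 31.7)
3670 T = 98982 − 45060 = 53922
T ≈ 14.69 °C. Since T > 0 °C, the all-ice-melts assumption holds.

T_f ≈ 14.7 °C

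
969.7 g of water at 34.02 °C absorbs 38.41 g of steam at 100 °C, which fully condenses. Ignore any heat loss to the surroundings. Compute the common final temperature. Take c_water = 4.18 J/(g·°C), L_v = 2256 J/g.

T_f ≈ 57.1 °C

Energy balance with sensible and latent terms:
condense steam: −38.41×2256 = −86653; condensed water 100 °C→T: 160.55(T − 100); water warms: 969.7×4.18×(T − 34.02) = 4053.3(T − 34.02)
4213.9 T = 86653 + 16055 + 137895 = 240603
T ≈ 57.10 °C — below 100 °C, confirming all the steam condensed.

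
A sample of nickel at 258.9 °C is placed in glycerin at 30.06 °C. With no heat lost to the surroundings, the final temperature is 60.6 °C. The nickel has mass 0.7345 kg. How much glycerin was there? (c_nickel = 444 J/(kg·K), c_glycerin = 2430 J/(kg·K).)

m ≈ 0.871 kg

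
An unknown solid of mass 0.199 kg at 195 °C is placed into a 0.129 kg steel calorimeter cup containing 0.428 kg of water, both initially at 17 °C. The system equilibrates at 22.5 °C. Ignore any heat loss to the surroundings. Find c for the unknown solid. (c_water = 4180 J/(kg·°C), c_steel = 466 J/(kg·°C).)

c ≈ 296 J/(kg·°C)

Net heat exchanged in the isolated system is zero:
0.199×c×(22.5 − 195) + 0.428×4180×(22.5 − 17) + 0.129×466×(22.5 − 17) = 0
-34.33 c = -10170
c = -10170/-34.33 ≈ 296.3 J/(kg·°C)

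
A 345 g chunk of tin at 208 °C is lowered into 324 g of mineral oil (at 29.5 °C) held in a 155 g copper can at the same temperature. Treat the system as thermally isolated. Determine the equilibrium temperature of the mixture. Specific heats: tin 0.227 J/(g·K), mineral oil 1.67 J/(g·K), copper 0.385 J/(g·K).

Conservation of energy gives ΣQ = 0:
345×0.227×(T − 208) + 324×1.67×(T − 29.5) + 155×0.385×(T − 29.5) = 0
78.31(T − 208) + 541.08(T − 29.5) + 59.68(T − 29.5) = 0
(78.31 + 541.08 + 59.68) T = 78.31×208 + 541.08×29.5 + 59.68×29.5
T = 34012/679.07 ≈ 50.09 °C

T_f ≈ 50.1 °C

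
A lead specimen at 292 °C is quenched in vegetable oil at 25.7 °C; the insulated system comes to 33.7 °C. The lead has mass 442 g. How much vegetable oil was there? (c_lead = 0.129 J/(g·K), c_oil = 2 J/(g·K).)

m ≈ 920 g

Heat lost by the lead = heat gained by the oil:
442·0.129·(292 − 33.7) = m·2·(33.7 − 25.7)
16 m = 14728  ⇒  m ≈ 920.5 g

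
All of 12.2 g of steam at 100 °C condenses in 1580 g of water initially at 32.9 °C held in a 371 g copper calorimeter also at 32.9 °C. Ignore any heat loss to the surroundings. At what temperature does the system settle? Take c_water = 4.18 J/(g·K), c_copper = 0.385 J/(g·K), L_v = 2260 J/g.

Energy conservation, ΣQ = 0:
latent heat released on condensation: 12.2·2260 = 27572; condensate cools 100→T: 12.2·4.18·(T − 100) = 51(T − 100); water warms: 1580·4.18·(T − 32.9) = 6604.4(T − 32.9); cup: 142.84(T − 32.9)
6798.2 T = 27572 + 5099.6 + 221984 = 254656
T ≈ 37.46 °C (< 100 °C, so full condensation is consistent).

T_f ≈ 37.5 °C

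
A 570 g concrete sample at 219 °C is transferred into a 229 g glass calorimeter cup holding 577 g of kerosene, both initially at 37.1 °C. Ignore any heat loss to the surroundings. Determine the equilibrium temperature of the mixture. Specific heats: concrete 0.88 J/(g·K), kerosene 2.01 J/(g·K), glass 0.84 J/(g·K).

Setting the total heat transfer to zero:
570×0.88×(T − 219) + 577×2.01×(T − 37.1) + 229×0.84×(T − 37.1) = 0
501.6(T − 219) + 1159.8(T − 37.1) + 192.36(T − 37.1) = 0
(501.6 + 1159.8 + 192.36) T = 501.6×219 + 1159.8×37.1 + 192.36×37.1
T ≈ 86.32 °C

T_f ≈ 86.3 °C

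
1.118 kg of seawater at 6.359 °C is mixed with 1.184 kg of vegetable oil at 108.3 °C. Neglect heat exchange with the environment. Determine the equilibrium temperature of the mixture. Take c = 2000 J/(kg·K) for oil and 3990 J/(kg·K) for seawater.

T_f ≈ 41.7 °C

Heat gained plus heat lost sum to zero:
1.184*2000*(T − 108.3) + 1.118*3990*(T − 6.359) = 0
2368(T − 108.3) + 4460.8(T − 6.359) = 0
(2368 + 4460.8) T = 2368*108.3 + 4460.8*6.359
T = 284821/6828.8 ≈ 41.71 °C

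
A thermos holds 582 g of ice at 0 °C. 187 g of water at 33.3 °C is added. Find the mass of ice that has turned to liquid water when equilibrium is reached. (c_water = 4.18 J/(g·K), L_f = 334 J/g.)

m_melted ≈ 77.9 g

Cooling the water to 0 °C releases 187×4.18×33.3 = 26029 J.
Melting all 582 g of ice would need 582×334 = 194388 J.
26029 J < 194388 J, so only part of the ice melts and the system sits at 0 °C.
Mass melted = 26029/334 ≈ 77.93 g.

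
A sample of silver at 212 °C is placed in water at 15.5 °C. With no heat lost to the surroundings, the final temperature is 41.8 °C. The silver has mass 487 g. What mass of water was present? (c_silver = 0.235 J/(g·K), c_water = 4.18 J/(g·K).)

Setting the total heat transfer to zero:
487·0.235·(41.8 − 212) + m·4.18·(41.8 − 15.5) = 0
109.93 m = 19479
m = 19479/109.93 ≈ 177.2 g

m ≈ 177 g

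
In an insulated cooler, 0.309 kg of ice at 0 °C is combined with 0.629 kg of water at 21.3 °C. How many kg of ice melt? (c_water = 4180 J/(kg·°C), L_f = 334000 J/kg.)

m_melted ≈ 0.168 kg

Water can give up m c ΔT = 0.629×4180×21.3 = 56002 J before reaching 0 °C.
Fully melting the ice requires m_ice L_f = 0.309×334000 = 103206 J.
56002 J < 103206 J, so only part of the ice melts and the system sits at 0 °C.
Mass melted = 56002/334000 ≈ 0.1677 kg.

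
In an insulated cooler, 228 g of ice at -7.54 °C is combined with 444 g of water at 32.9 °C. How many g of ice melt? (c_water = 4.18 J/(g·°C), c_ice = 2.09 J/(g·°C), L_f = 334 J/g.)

m_melted ≈ 172 g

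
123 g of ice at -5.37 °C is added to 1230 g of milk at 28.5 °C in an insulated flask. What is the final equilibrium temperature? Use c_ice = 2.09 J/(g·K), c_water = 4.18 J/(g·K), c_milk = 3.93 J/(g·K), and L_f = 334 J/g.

T_f ≈ 17.8 °C

Let T be the final temperature. ΣQ_i = 0:
ice -5.37→0 °C: 123·2.09·5.37 = 1380.5; melt ice: 123·334 = 41082; warm the meltwater: 514.14 T; milk: 4833.9(T − 28.5)
5348 T = 137766 − 42462 = 95304
T ≈ 17.82 °C. Since T > 0 °C, the all-ice-melts assumption holds.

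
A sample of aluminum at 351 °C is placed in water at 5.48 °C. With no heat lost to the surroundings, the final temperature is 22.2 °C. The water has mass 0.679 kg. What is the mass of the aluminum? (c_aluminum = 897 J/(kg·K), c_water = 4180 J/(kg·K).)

m ≈ 0.161 kg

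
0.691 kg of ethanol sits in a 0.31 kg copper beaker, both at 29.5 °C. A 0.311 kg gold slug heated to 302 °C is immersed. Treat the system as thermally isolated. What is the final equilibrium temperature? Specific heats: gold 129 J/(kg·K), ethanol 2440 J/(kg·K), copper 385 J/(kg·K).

Energy conservation, ΣQ = 0:
0.311*129*(T − 302) + 0.691*2440*(T − 29.5) + 0.31*385*(T − 29.5) = 0
(40.12 + 1686 + 119.35) T = 40.12*302 + 1686*29.5 + 119.35*29.5
T = 65375/1845.5 ≈ 35.42 °C

T_f ≈ 35.4 °C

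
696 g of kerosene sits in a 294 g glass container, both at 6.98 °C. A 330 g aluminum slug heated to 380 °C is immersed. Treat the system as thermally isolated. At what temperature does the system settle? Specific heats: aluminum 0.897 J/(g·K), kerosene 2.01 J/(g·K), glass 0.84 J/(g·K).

T_f ≈ 63.8 °C

Taking heat into each body as positive, Σ m c ΔT = 0:
330·0.897·(T − 380) + 696·2.01·(T − 6.98) + 294·0.84·(T − 6.98) = 0
(296.01 + 1399 + 246.96) T = 296.01·380 + 1399·6.98 + 246.96·6.98
T = 123972 / 1941.9 = 63.8 °C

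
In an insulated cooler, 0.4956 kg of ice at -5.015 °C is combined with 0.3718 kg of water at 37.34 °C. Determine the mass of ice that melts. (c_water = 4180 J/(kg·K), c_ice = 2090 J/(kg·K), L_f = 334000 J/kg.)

Water can give up m c ΔT = 0.3718·4180·37.34 = 58031 J before reaching 0 °C.
Of that, 0.4956·2090·5.015 = 5194.6 J goes to bring the ice to 0 °C, leaving 52836 J.
To melt every bit of ice: 0.4956·334000 = 165530 J.
52836 J < 165530 J, so only part of the ice melts and the system sits at 0 °C.
m_melt = 52836 / L_f = 0.1582 kg.

m_melted ≈ 0.158 kg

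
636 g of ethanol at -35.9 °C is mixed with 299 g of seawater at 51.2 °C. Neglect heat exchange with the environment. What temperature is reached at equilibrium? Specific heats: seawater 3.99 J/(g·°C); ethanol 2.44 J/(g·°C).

Let T be the final temperature. ΣQ_i = 0:
299×3.99×(T − 51.2) + 636×2.44×(T − (-35.9)) = 0
1193(T − 51.2) + 1551.8(T − (-35.9)) = 0
(1193 + 1551.8) T = 1193×51.2 + 1551.8×(-35.9)
T = 5371.1 / 2744.8 = 1.96 °C

T_f ≈ 2.0 °C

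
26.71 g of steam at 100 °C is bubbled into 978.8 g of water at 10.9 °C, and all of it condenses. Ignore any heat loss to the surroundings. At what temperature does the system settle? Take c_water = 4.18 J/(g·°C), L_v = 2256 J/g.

T_f ≈ 27.6 °C

Let T be the final temperature. ΣQ_i = 0:
condense steam: −26.71·2256 = −60258; condensate cools 100→T: 26.71·4.18·(T − 100) = 111.65(T − 100); water warms: 978.8·4.18·(T − 10.9) = 4091.4(T − 10.9)
4203 T = 60258 + 11165 + 44596 = 116019
T ≈ 27.60 °C — below 100 °C, confirming all the steam condensed.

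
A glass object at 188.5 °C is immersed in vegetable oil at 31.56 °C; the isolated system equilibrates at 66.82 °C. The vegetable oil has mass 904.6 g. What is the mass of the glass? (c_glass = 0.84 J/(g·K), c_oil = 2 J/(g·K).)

|Q_glass| = |Q_oil|:
m×0.84×(188.5 − 66.82) = 904.6×2×(66.82 − 31.56)
102.21 m = 63792  ⇒  m ≈ 624.1 g

m ≈ 624 g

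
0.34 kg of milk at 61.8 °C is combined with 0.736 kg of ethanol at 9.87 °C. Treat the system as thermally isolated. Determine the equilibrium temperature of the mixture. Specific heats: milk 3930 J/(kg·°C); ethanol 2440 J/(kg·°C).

Energy conservation, ΣQ = 0:
0.34×3930×(T − 61.8) + 0.736×2440×(T − 9.87) = 0
1336.2(T − 61.8) + 1795.8(T − 9.87) = 0
(1336.2 + 1795.8) T = 1336.2×61.8 + 1795.8×9.87
T = 100302/3132 ≈ 32.02 °C

T_f ≈ 32.0 °C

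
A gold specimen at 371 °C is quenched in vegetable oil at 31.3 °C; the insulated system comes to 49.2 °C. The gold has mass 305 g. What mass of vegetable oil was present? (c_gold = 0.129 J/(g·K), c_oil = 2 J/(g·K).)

m ≈ 354 g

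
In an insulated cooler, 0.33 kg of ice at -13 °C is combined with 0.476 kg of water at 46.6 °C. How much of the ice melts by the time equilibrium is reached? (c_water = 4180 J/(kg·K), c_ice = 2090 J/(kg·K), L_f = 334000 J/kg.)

Heat available from the water dropping to 0 °C: 0.476×4180×46.6 = 92719 J.
Warming the ice to 0 °C takes 0.33×2090×13 = 8966.1 J, leaving 83753 J for melting.
Melting all 0.33 kg of ice would need 0.33×334000 = 110220 J.
Since 83753 < 110220 J, not all the ice melts; equilibrium is at 0 °C.
m_melted×334000 = 83753  ⇒  m_melted ≈ 0.2508 kg.

m_melted ≈ 0.251 kg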